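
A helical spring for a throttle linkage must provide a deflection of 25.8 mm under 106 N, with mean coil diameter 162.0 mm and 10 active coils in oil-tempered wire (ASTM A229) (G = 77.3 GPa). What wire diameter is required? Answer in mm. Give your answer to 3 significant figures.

Required rate k = F/δ = 106/25.8 = 4.1085 N/mm
d = (8D³N_a·k / G)^(1/4) = (8·162.0³·10·4.1085 / (77.3×10³))^0.25
  = (18078)^0.25 = 11.5954 mm

11.6 mm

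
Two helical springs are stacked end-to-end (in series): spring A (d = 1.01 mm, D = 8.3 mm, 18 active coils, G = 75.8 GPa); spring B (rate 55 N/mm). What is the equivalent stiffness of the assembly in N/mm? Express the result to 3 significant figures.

0.942 N/mm

k_A = Gd⁴/(8D³N_a) = (75.8×10³)(1.01⁴)/(8·8.3³·18) = 0.95798 N/mm
Series: 1/k_eq = 1/0.95798 + 1/55 = 1.062; k_eq = 0.94158 N/mm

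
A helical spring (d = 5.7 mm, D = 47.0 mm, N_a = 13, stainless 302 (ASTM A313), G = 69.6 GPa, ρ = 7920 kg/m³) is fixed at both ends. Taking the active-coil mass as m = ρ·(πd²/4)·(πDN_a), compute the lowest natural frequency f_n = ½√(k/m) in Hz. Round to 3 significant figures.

k = Gd⁴/(8D³N_a) = (69.6×10³)(5.7⁴)/(8·47.0³·13) = 6.8043 N/mm = 6804.3 N/m
Wire length L = πDN_a = π·47.0·13 = 1919.5 mm
m = ρ·(πd²/4)·L = 7920 × 25.518×10⁻⁶ m² × 1.9195 m = 0.38793 kg
f_n = ½√(k/m) = 0.5·√(6804.3/0.38793) = 0.5·√(17540) = 66.219 Hz

66.2 Hz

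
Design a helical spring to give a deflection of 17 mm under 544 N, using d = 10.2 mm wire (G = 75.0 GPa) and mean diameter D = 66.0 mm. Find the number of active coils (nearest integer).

11

Required rate k = F/δ = 544/17 = 32 N/mm
N_a = Gd⁴/(8D³k) = (75.0×10³ × 10.2⁴)/(8 × 66.0³ × 32)
    = 8.11824e+08 / 7.3599e+07 = 11.03 → 11 coils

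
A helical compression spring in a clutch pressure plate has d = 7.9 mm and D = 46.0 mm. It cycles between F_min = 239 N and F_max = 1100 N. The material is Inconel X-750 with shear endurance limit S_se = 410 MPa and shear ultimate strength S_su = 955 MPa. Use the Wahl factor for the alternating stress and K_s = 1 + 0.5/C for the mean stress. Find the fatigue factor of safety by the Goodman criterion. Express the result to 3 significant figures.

2.02

C = D/d = 46.0/7.9 = 5.8228; K_W = (4C−1)/(4C−4)+0.615/C = 1.2611; K_s = 1+0.5/C = 1.0859
F_a = (F_max−F_min)/2 = 430.5 N; F_m = (F_max+F_min)/2 = 669.5 N
τ_a = K_W·8F_aD/(πd³) = 1.2611 × 102.28 = 128.99 MPa
τ_m = K_s·8F_mD/(πd³) = 1.0859 × 159.06 = 172.72 MPa
Goodman: 1/n_f = τ_a/S_se + τ_m/S_su = 128.99/410 + 172.72/955 = 0.31461 + 0.18086 = 0.49547
n_f = 1/0.49547 = 2.018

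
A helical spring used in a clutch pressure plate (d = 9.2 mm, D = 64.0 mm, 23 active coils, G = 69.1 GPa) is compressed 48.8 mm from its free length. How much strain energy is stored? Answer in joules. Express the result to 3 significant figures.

k = Gd⁴/(8D³N_a) = (69.1×10³)(9.2⁴)/(8·64.0³·23) = 10.263 N/mm
U = ½kδ² = 0.5 × 10.263 × 48.8² = 12220 N·mm = 12.22 J

12.2 J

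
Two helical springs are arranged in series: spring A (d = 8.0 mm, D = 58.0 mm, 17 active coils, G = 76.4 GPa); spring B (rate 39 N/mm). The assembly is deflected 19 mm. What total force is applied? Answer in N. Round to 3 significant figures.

k_A = Gd⁴/(8D³N_a) = (76.4×10³)(8.0⁴)/(8·58.0³·17) = 11.793 N/mm
Series: 1/k_eq = 1/11.793 + 1/39 = 0.11044; k_eq = 9.055 N/mm
F = k_eq·δ = 9.055·19 = 172.05 N

172 N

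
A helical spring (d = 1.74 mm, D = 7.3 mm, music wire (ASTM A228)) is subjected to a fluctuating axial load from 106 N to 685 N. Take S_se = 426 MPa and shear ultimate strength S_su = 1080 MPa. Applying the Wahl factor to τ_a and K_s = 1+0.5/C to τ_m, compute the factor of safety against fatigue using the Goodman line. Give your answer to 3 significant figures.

0.210

C = D/d = 7.3/1.74 = 4.1954; K_W = (4C−1)/(4C−4)+0.615/C = 1.3813; K_s = 1+0.5/C = 1.1192
F_a = (F_max−F_min)/2 = 289.5 N; F_m = (F_max+F_min)/2 = 395.5 N
τ_a = K_W·8F_aD/(πd³) = 1.3813 × 1021.6 = 1411.1 MPa
τ_m = K_s·8F_mD/(πd³) = 1.1192 × 1395.6 = 1561.9 MPa
Goodman: 1/n_f = τ_a/S_se + τ_m/S_su = 1411.1/426 + 1561.9/1080 = 3.31240 + 1.44623 = 4.7586
n_f = 1/4.7586 = 0.2101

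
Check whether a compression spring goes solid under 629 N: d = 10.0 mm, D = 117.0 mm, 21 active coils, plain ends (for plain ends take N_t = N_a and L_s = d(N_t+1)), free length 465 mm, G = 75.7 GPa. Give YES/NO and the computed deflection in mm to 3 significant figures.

NO, δ = 224 mm

k = Gd⁴/(8D³N_a) = (75.7×10³)(10.0⁴)/(8·117.0³·21) = 2.8134 N/mm
N_t = 21; L_s = 10.0·22 = 220 mm; δ_solid = L₀ − L_s = 465 − 220 = 245 mm
δ = F/k = 629/2.8134 = 223.57 mm
δ < δ_solid → spring does not go solid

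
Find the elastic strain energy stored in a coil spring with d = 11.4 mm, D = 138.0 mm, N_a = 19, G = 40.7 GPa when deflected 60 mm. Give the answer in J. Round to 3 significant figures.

3.10 J

k = Gd⁴/(8D³N_a) = (40.7×10³)(11.4⁴)/(8·138.0³·19) = 1.7208 N/mm
U = ½kδ² = 0.5 × 1.7208 × 60² = 3097.5 N·mm = 3.0975 J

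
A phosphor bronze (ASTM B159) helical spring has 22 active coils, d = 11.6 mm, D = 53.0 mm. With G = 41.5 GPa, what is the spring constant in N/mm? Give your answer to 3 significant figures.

k = Gd⁴/(8D³N_a) = (41.5×10³ × 11.6⁴) / (8 × 53.0³ × 22)
  = 7.51415e+08 / 2.62024e+07 = 28.677 N/mm

28.7 N/mm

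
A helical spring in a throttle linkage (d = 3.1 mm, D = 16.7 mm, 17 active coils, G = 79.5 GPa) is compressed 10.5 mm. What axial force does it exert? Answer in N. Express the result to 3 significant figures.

122 N

k = Gd⁴/(8D³N_a) = (79.5×10³)(3.1⁴)/(8·16.7³·17) = 11.591 N/mm
F = k·δ = 11.591 × 10.5 = 121.71 N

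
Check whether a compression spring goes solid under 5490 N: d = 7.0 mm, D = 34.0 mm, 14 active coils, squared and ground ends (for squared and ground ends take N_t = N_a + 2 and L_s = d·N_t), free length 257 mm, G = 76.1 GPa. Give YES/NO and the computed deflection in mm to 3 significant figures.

NO, δ = 132 mm

k = Gd⁴/(8D³N_a) = (76.1×10³)(7.0⁴)/(8·34.0³·14) = 41.507 N/mm
N_t = 16; L_s = 7.0·16 = 112 mm; δ_solid = L₀ − L_s = 257 − 112 = 145 mm
δ = F/k = 5490/41.507 = 132.27 mm
δ < δ_solid → spring does not go solid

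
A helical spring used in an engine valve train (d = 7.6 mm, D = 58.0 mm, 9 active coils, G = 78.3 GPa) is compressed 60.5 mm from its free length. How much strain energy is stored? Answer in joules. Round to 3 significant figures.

34.0 J

k = Gd⁴/(8D³N_a) = (78.3×10³)(7.6⁴)/(8·58.0³·9) = 18.595 N/mm
U = ½kδ² = 0.5 × 18.595 × 60.5² = 34031 N·mm = 34.031 J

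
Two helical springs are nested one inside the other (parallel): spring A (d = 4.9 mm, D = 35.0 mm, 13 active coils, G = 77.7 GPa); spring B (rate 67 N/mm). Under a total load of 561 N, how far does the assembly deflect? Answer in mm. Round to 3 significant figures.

7.28 mm

k_A = Gd⁴/(8D³N_a) = (77.7×10³)(4.9⁴)/(8·35.0³·13) = 10.045 N/mm
Parallel: k_eq = 10.045 + 67 = 77.045 N/mm
δ = F/k_eq = 561/77.045 = 7.2814 mm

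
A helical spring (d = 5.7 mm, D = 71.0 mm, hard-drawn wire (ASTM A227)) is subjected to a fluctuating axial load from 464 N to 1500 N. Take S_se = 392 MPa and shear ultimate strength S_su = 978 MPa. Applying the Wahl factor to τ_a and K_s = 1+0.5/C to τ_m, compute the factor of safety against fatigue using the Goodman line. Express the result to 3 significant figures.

0.407

C = D/d = 71.0/5.7 = 12.4561; K_W = (4C−1)/(4C−4)+0.615/C = 1.1148; K_s = 1+0.5/C = 1.0401
F_a = (F_max−F_min)/2 = 518 N; F_m = (F_max+F_min)/2 = 982 N
τ_a = K_W·8F_aD/(πd³) = 1.1148 × 505.71 = 563.79 MPa
τ_m = K_s·8F_mD/(πd³) = 1.0401 × 958.71 = 997.19 MPa
Goodman: 1/n_f = τ_a/S_se + τ_m/S_su = 563.79/392 + 997.19/978 = 1.43824 + 1.01962 = 2.4579
n_f = 1/2.4579 = 0.4069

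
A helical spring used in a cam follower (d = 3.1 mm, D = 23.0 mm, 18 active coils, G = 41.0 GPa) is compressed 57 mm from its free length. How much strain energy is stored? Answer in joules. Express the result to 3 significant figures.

3.51 J

k = Gd⁴/(8D³N_a) = (41.0×10³)(3.1⁴)/(8·23.0³·18) = 2.1611 N/mm
U = ½kδ² = 0.5 × 2.1611 × 57² = 3510.8 N·mm = 3.5108 J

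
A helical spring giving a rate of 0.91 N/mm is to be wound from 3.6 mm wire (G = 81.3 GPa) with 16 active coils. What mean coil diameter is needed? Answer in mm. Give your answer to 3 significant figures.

48.9 mm

D = (Gd⁴/(8N_a·k))^(1/3) = (81.3×10³·3.6⁴/(8·16·0.91))^(1/3)
  = (117233)^(1/3) = 48.9422 mm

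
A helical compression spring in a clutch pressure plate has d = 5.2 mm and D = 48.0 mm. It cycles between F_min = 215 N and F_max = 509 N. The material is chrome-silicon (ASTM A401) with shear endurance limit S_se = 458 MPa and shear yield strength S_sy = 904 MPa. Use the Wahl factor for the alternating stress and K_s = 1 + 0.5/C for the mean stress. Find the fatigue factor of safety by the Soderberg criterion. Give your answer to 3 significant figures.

C = D/d = 48.0/5.2 = 9.2308; K_W = (4C−1)/(4C−4)+0.615/C = 1.1577; K_s = 1+0.5/C = 1.0542
F_a = (F_max−F_min)/2 = 147 N; F_m = (F_max+F_min)/2 = 362 N
τ_a = K_W·8F_aD/(πd³) = 1.1577 × 127.79 = 147.95 MPa
τ_m = K_s·8F_mD/(πd³) = 1.0542 × 314.69 = 331.73 MPa
Soderberg: 1/n_f = τ_a/S_se + τ_m/S_sy = 147.95/458 + 331.73/904 = 0.32303 + 0.36696 = 0.68999
n_f = 1/0.68999 = 1.449

1.45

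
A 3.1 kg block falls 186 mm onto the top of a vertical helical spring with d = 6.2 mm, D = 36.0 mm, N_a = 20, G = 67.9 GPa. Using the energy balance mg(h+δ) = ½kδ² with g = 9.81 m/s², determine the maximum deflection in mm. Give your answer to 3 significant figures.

k = Gd⁴/(8D³N_a) = (67.9×10³)(6.2⁴)/(8·36.0³·20) = 13.44 N/mm
W = mg = 3.1 × 9.81 = 30.411 N
½kδ² − Wδ − Wh = 0 → δ = (W + √(W² + 2kWh))/k
δ = (30.411 + √(924.83 + 152049))/13.44 = (30.411 + 391.12)/13.44 = 31.363 mm

31.4 mm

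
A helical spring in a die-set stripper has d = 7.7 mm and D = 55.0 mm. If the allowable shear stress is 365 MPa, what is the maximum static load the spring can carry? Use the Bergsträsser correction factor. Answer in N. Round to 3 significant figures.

C = D/d = 55.0/7.7 = 7.1429
K_B = (4C+2)/(4C−3) = 30.571/25.571 = 1.1955
τ_max = K·8FD/(πd³) → F_max = τ_allow·πd³/(8DK)
F_max = 365·π·7.7³/(8·55.0·1.1955) = 5.235e+05/526.03 = 995.18 N

995 N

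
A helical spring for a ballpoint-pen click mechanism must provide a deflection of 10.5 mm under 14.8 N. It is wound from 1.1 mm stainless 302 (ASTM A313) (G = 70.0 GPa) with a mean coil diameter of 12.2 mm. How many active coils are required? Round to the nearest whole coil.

Required rate k = F/δ = 14.8/10.5 = 1.4095 N/mm
N_a = Gd⁴/(8D³k) = (70.0×10³ × 1.1⁴)/(8 × 12.2³ × 1.4095)
    = 102487 / 20475.8 = 5.005 → 5 coils

5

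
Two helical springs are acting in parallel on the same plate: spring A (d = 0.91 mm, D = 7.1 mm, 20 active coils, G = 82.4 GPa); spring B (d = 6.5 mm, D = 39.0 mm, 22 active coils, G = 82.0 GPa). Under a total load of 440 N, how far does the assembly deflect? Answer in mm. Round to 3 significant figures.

29.3 mm

k_A = Gd⁴/(8D³N_a) = (82.4×10³)(0.91⁴)/(8·7.1³·20) = 0.98673 N/mm
k_B = Gd⁴/(8D³N_a) = (82.0×10³)(6.5⁴)/(8·39.0³·22) = 14.02 N/mm
Parallel: k_eq = 0.98673 + 14.02 = 15.007 N/mm
δ = F/k_eq = 440/15.007 = 29.319 mm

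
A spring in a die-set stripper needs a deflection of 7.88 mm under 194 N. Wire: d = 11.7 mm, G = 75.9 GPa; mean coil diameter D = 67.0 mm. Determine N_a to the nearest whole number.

Required rate k = F/δ = 194/7.88 = 24.619 N/mm
N_a = Gd⁴/(8D³k) = (75.9×10³ × 11.7⁴)/(8 × 67.0³ × 24.619)
    = 1.42228e+09 / 5.92366e+07 = 24.01 → 24 coils

24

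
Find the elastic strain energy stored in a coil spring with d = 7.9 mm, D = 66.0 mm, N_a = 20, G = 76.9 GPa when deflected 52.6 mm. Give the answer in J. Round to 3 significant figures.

k = Gd⁴/(8D³N_a) = (76.9×10³)(7.9⁴)/(8·66.0³·20) = 6.5115 N/mm
U = ½kδ² = 0.5 × 6.5115 × 52.6² = 9007.9 N·mm = 9.0079 J

9.01 J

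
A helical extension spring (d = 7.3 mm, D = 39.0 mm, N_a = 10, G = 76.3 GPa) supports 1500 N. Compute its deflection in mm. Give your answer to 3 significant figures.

32.9 mm

k = Gd⁴/(8D³N_a) = (76.3×10³)(7.3⁴)/(8·39.0³·10) = 45.66 N/mm
δ = F/k = 1500 / 45.66 = 32.852 mm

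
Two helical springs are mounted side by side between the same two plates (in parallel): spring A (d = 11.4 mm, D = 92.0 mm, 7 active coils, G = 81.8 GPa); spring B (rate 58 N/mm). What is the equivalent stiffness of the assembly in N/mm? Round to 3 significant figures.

89.7 N/mm

k_A = Gd⁴/(8D³N_a) = (81.8×10³)(11.4⁴)/(8·92.0³·7) = 31.683 N/mm
Parallel: k_eq = 31.683 + 58 = 89.683 N/mm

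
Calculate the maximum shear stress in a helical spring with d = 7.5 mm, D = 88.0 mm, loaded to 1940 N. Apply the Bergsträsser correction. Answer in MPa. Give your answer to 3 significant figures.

1150 MPa

Spring index C = D/d = 88.0/7.5 = 11.7333
K_B = (4C+2)/(4C−3) = 48.933/43.933 = 1.1138
τ₀ = 8FD/(πd³) = 8·1940·88.0/(π·7.5³) = 1.36576e+06/1325.4 = 1030.5 MPa
τ_max = K·τ₀ = 1.1138 × 1030.5 = 1147.8 MPa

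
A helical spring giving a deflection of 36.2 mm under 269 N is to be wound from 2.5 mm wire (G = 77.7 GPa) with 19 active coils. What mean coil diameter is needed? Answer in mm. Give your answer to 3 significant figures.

13.9 mm

Required rate k = F/δ = 269/36.2 = 7.4309 N/mm
D = (Gd⁴/(8N_a·k))^(1/3) = (77.7×10³·2.5⁴/(8·19·7.4309))^(1/3)
  = (2687.16)^(1/3) = 13.9027 mm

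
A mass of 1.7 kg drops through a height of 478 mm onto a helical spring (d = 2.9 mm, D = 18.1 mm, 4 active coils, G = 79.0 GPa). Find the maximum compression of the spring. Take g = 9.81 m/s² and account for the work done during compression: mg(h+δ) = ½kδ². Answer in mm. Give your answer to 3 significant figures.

k = Gd⁴/(8D³N_a) = (79.0×10³)(2.9⁴)/(8·18.1³·4) = 29.446 N/mm
W = mg = 1.7 × 9.81 = 16.677 N
½kδ² − Wδ − Wh = 0 → δ = (W + √(W² + 2kWh))/k
δ = (16.677 + √(278.12 + 469471))/29.446 = (16.677 + 685.38)/29.446 = 23.842 mm

23.8 mm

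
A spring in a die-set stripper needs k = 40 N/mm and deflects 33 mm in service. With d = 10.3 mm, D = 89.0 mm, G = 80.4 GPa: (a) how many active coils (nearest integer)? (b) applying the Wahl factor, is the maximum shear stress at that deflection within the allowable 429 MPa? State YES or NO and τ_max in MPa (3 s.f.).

N_a = Gd⁴/(8D³k) = (80.4×10³)(10.3⁴)/(8·89.0³·40) = 4.011 → N_a = 4
Actual rate k = Gd⁴/(8D³·4) = 40.113 N/mm
Working load F = kδ = 40.113·33 = 1323.7 N
C = 89.0/10.3 = 8.6408; K_W = (4C−1)/(4C−4)+0.615/C = 1.1693
τ_max = K_W·8FD/(πd³) = 1.1693·274.55 = 321.04 MPa
τ_max ≤ 429 MPa → acceptable

(a) 4 coils; (b) YES, τ_max = 321 MPa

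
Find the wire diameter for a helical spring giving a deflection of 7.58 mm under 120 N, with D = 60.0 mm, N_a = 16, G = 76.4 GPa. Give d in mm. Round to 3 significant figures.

8.70 mm

Required rate k = F/δ = 120/7.58 = 15.831 N/mm
d = (8D³N_a·k / G)^(1/4) = (8·60.0³·16·15.831 / (76.4×10³))^0.25
  = (5729)^0.25 = 8.7000 mm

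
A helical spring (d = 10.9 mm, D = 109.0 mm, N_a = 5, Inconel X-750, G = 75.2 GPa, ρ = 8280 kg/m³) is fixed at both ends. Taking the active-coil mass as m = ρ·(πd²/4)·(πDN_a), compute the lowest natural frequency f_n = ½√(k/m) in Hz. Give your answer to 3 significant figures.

k = Gd⁴/(8D³N_a) = (75.2×10³)(10.9⁴)/(8·109.0³·5) = 20.492 N/mm = 20492 N/m
Wire length L = πDN_a = π·109.0·5 = 1712.2 mm
m = ρ·(πd²/4)·L = 8280 × 93.313×10⁻⁶ m² × 1.7122 m = 1.3229 kg
f_n = ½√(k/m) = 0.5·√(20492/1.3229) = 0.5·√(15490) = 62.23 Hz

62.2 Hz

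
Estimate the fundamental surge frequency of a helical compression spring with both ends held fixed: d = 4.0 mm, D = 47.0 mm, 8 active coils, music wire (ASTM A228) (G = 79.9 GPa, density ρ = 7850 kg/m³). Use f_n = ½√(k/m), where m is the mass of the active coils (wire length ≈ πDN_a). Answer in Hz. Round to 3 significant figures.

k = Gd⁴/(8D³N_a) = (79.9×10³)(4.0⁴)/(8·47.0³·8) = 3.0783 N/mm = 3078.3 N/m
Wire length L = πDN_a = π·47.0·8 = 1181.2 mm
m = ρ·(πd²/4)·L = 7850 × 12.566×10⁻⁶ m² × 1.1812 m = 0.11652 kg
f_n = ½√(k/m) = 0.5·√(3078.3/0.11652) = 0.5·√(26418) = 81.268 Hz

81.3 Hz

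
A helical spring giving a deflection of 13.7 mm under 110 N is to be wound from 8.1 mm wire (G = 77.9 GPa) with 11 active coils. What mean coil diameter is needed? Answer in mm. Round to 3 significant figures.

Required rate k = F/δ = 110/13.7 = 8.0292 N/mm
D = (Gd⁴/(8N_a·k))^(1/3) = (77.9×10³·8.1⁴/(8·11·8.0292))^(1/3)
  = (474595)^(1/3) = 78.0023 mm

78.0 mm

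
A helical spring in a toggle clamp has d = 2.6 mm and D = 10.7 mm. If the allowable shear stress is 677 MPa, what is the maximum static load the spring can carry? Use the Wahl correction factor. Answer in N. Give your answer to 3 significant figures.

314 N

C = D/d = 10.7/2.6 = 4.1154
K_W = (4C−1)/(4C−4) + 0.615/C = 15.462/12.462 + 0.1494 = 1.3902
τ_max = K·8FD/(πd³) → F_max = τ_allow·πd³/(8DK)
F_max = 677·π·2.6³/(8·10.7·1.3902) = 37382/119 = 314.13 N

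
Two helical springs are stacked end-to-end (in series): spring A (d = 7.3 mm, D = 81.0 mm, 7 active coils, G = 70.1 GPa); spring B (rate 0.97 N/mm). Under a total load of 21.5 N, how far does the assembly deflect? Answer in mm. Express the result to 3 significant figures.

25.4 mm

k_A = Gd⁴/(8D³N_a) = (70.1×10³)(7.3⁴)/(8·81.0³·7) = 6.6891 N/mm
Series: 1/k_eq = 1/6.6891 + 1/0.97 = 1.1804; k_eq = 0.84715 N/mm
δ = F/k_eq = 21.5/0.84715 = 25.379 mm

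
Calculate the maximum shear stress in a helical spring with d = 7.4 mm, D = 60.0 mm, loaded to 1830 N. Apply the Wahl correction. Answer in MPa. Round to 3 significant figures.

815 MPa

Spring index C = D/d = 60.0/7.4 = 8.1081
K_W = (4C−1)/(4C−4) + 0.615/C = 31.432/28.432 + 0.0759 = 1.1814
τ₀ = 8FD/(πd³) = 8·1830·60.0/(π·7.4³) = 878400/1273 = 690 MPa
τ_max = K·τ₀ = 1.1814 × 690 = 815.14 MPa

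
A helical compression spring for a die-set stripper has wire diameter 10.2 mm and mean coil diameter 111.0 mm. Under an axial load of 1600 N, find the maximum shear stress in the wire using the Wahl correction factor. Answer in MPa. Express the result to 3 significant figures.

483 MPa

Spring index C = D/d = 111.0/10.2 = 10.8824
K_W = (4C−1)/(4C−4) + 0.615/C = 42.529/39.529 + 0.0565 = 1.1324
τ₀ = 8FD/(πd³) = 8·1600·111.0/(π·10.2³) = 1.4208e+06/3333.9 = 426.17 MPa
τ_max = K·τ₀ = 1.1324 × 426.17 = 482.6 MPa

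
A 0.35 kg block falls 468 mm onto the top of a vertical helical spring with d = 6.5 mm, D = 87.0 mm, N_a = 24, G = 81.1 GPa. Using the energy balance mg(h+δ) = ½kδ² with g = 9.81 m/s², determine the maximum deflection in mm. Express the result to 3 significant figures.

k = Gd⁴/(8D³N_a) = (81.1×10³)(6.5⁴)/(8·87.0³·24) = 1.145 N/mm
W = mg = 0.35 × 9.81 = 3.4335 N
½kδ² − Wδ − Wh = 0 → δ = (W + √(W² + 2kWh))/k
δ = (3.4335 + √(11.789 + 3679.83))/1.145 = (3.4335 + 60.759)/1.145 = 56.062 mm

56.1 mm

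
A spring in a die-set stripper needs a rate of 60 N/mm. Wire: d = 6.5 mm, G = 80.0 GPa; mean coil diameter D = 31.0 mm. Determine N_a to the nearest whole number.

N_a = Gd⁴/(8D³k) = (80.0×10³ × 6.5⁴)/(8 × 31.0³ × 60)
    = 1.42805e+08 / 1.42997e+07 = 9.987 → 10 coils

10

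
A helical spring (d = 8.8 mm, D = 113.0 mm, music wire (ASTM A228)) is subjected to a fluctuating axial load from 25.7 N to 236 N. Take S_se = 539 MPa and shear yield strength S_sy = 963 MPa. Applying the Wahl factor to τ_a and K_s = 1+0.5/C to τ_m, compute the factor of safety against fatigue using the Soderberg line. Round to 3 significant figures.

C = D/d = 113.0/8.8 = 12.8409; K_W = (4C−1)/(4C−4)+0.615/C = 1.1112; K_s = 1+0.5/C = 1.0389
F_a = (F_max−F_min)/2 = 105.15 N; F_m = (F_max+F_min)/2 = 130.85 N
τ_a = K_W·8F_aD/(πd³) = 1.1112 × 44.4 = 49.338 MPa
τ_m = K_s·8F_mD/(πd³) = 1.0389 × 55.252 = 57.403 MPa
Soderberg: 1/n_f = τ_a/S_se + τ_m/S_sy = 49.338/539 + 57.403/963 = 0.09154 + 0.05961 = 0.15115
n_f = 1/0.15115 = 6.616

6.62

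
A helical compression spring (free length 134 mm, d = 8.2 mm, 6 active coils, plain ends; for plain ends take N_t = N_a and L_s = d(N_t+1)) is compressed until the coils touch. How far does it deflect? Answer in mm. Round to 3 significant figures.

N_t = 6; L_s = 8.2·7 = 57.4 mm
δ_solid = L₀ − L_s = 134 − 57.4 = 76.6 mm

76.6 mm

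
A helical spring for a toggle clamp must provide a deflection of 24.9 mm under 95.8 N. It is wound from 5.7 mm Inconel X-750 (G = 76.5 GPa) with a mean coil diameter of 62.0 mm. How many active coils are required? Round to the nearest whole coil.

Required rate k = F/δ = 95.8/24.9 = 3.8474 N/mm
N_a = Gd⁴/(8D³k) = (76.5×10³ × 5.7⁴)/(8 × 62.0³ × 3.8474)
    = 8.07534e+07 / 7.33553e+06 = 11.01 → 11 coils

11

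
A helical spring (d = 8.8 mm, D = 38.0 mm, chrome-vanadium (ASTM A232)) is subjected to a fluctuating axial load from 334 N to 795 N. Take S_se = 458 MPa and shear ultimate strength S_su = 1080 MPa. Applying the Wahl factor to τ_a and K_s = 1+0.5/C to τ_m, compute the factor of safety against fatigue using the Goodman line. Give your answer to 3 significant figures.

C = D/d = 38.0/8.8 = 4.3182; K_W = (4C−1)/(4C−4)+0.615/C = 1.3684; K_s = 1+0.5/C = 1.1158
F_a = (F_max−F_min)/2 = 230.5 N; F_m = (F_max+F_min)/2 = 564.5 N
τ_a = K_W·8F_aD/(πd³) = 1.3684 × 32.73 = 44.789 MPa
τ_m = K_s·8F_mD/(πd³) = 1.1158 × 80.157 = 89.438 MPa
Goodman: 1/n_f = τ_a/S_se + τ_m/S_su = 44.789/458 + 89.438/1080 = 0.09779 + 0.08281 = 0.18061
n_f = 1/0.18061 = 5.537

5.54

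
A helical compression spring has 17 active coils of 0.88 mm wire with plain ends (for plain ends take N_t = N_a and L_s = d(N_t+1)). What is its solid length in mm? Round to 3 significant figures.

plain ends: N_t = N_a = 17
L_s = d·(N_t+1) = 0.88 × 18 = 15.84 mm

15.8 mm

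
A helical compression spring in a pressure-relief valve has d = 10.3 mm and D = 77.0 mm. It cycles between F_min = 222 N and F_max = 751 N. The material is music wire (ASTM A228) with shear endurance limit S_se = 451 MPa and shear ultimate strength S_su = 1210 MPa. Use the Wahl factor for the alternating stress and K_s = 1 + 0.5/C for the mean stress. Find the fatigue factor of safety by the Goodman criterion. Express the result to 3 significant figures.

C = D/d = 77.0/10.3 = 7.4757; K_W = (4C−1)/(4C−4)+0.615/C = 1.1981; K_s = 1+0.5/C = 1.0669
F_a = (F_max−F_min)/2 = 264.5 N; F_m = (F_max+F_min)/2 = 486.5 N
τ_a = K_W·8F_aD/(πd³) = 1.1981 × 47.462 = 56.863 MPa
τ_m = K_s·8F_mD/(πd³) = 1.0669 × 87.298 = 93.136 MPa
Goodman: 1/n_f = τ_a/S_se + τ_m/S_su = 56.863/451 + 93.136/1210 = 0.12608 + 0.07697 = 0.20305
n_f = 1/0.20305 = 4.925

4.92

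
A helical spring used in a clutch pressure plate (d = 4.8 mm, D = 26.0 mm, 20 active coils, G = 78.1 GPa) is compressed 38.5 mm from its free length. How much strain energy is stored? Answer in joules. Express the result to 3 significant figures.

k = Gd⁴/(8D³N_a) = (78.1×10³)(4.8⁴)/(8·26.0³·20) = 14.743 N/mm
U = ½kδ² = 0.5 × 14.743 × 38.5² = 10926 N·mm = 10.926 J

10.9 J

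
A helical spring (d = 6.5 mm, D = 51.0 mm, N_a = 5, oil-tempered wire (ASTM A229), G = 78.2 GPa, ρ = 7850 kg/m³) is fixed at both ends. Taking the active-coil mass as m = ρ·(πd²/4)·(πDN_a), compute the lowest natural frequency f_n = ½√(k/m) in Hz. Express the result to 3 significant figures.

k = Gd⁴/(8D³N_a) = (78.2×10³)(6.5⁴)/(8·51.0³·5) = 26.308 N/mm = 26308 N/m
Wire length L = πDN_a = π·51.0·5 = 801.11 mm
m = ρ·(πd²/4)·L = 7850 × 33.183×10⁻⁶ m² × 0.80111 m = 0.20868 kg
f_n = ½√(k/m) = 0.5·√(26308/0.20868) = 0.5·√(1.2607e+05) = 177.53 Hz

178 Hz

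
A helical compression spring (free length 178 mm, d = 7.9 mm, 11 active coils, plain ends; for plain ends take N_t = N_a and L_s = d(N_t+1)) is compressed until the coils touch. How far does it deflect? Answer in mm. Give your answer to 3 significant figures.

N_t = 11; L_s = 7.9·12 = 94.8 mm
δ_solid = L₀ − L_s = 178 − 94.8 = 83.2 mm

83.2 mm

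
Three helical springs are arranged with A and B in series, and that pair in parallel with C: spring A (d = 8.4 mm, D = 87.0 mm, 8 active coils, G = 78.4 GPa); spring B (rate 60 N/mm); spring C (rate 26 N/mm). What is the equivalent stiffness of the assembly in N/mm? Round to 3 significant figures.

34.0 N/mm

k_A = Gd⁴/(8D³N_a) = (78.4×10³)(8.4⁴)/(8·87.0³·8) = 9.2618 N/mm
Springs A,B series: k_AB = 1/(1/9.2618+1/60) = 8.0233 N/mm; parallel with C: k_eq = 8.0233+26 = 34.023 N/mm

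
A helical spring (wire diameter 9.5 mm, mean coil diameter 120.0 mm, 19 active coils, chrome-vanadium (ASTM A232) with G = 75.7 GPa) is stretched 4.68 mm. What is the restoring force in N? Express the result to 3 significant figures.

11.0 N

k = Gd⁴/(8D³N_a) = (75.7×10³)(9.5⁴)/(8·120.0³·19) = 2.3475 N/mm
F = k·δ = 2.3475 × 4.68 = 10.986 N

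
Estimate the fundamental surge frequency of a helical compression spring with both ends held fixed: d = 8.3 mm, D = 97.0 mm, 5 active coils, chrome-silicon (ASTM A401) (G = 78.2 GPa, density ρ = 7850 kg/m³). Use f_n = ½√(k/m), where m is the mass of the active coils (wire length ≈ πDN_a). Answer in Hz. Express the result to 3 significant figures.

62.7 Hz

k = Gd⁴/(8D³N_a) = (78.2×10³)(8.3⁴)/(8·97.0³·5) = 10.166 N/mm = 10166 N/m
Wire length L = πDN_a = π·97.0·5 = 1523.7 mm
m = ρ·(πd²/4)·L = 7850 × 54.106×10⁻⁶ m² × 1.5237 m = 0.64715 kg
f_n = ½√(k/m) = 0.5·√(10166/0.64715) = 0.5·√(15709) = 62.667 Hz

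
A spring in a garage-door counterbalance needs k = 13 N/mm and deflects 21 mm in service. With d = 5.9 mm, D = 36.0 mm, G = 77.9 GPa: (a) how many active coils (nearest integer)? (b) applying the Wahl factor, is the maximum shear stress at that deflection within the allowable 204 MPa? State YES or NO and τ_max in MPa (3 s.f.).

(a) 19 coils; (b) YES, τ_max = 156 MPa

N_a = Gd⁴/(8D³k) = (77.9×10³)(5.9⁴)/(8·36.0³·13) = 19.45 → N_a = 19
Actual rate k = Gd⁴/(8D³·19) = 13.311 N/mm
Working load F = kδ = 13.311·21 = 279.52 N
C = 36.0/5.9 = 6.1017; K_W = (4C−1)/(4C−4)+0.615/C = 1.2478
τ_max = K_W·8FD/(πd³) = 1.2478·124.77 = 155.68 MPa
τ_max ≤ 204 MPa → acceptable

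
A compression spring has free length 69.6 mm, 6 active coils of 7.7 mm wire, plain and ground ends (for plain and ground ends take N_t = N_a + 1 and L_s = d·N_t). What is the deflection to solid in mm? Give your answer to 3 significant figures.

15.7 mm

N_t = 7; L_s = 7.7·7 = 53.9 mm
δ_solid = L₀ − L_s = 69.6 − 53.9 = 15.7 mm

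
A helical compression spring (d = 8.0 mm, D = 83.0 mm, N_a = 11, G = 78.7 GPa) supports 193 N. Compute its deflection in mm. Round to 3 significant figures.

30.1 mm

k = Gd⁴/(8D³N_a) = (78.7×10³)(8.0⁴)/(8·83.0³·11) = 6.4065 N/mm
δ = F/k = 193 / 6.4065 = 30.126 mm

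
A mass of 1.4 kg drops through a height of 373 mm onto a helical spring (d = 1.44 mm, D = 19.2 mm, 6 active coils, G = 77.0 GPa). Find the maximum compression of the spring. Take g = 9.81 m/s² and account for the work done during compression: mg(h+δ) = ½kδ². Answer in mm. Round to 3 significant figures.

k = Gd⁴/(8D³N_a) = (77.0×10³)(1.44⁴)/(8·19.2³·6) = 0.97453 N/mm
W = mg = 1.4 × 9.81 = 13.734 N
½kδ² − Wδ − Wh = 0 → δ = (W + √(W² + 2kWh))/k
δ = (13.734 + √(188.62 + 9984.62))/0.97453 = (13.734 + 100.86)/0.97453 = 117.59 mm

118 mm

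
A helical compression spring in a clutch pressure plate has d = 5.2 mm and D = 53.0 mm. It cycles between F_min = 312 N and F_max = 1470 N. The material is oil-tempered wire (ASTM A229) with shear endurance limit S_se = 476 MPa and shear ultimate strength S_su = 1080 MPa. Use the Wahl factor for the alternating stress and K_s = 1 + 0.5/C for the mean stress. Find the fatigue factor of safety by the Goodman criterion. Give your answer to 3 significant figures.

C = D/d = 53.0/5.2 = 10.1923; K_W = (4C−1)/(4C−4)+0.615/C = 1.1419; K_s = 1+0.5/C = 1.0491
F_a = (F_max−F_min)/2 = 579 N; F_m = (F_max+F_min)/2 = 891 N
τ_a = K_W·8F_aD/(πd³) = 1.1419 × 555.76 = 634.63 MPa
τ_m = K_s·8F_mD/(πd³) = 1.0491 × 855.23 = 897.19 MPa
Goodman: 1/n_f = τ_a/S_se + τ_m/S_su = 634.63/476 + 897.19/1080 = 1.33327 + 0.83073 = 2.164
n_f = 1/2.164 = 0.4621

0.462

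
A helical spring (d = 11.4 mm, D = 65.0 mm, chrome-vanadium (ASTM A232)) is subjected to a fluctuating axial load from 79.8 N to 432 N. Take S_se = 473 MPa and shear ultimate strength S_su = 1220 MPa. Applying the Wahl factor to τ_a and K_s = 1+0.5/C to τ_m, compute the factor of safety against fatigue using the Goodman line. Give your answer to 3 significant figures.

C = D/d = 65.0/11.4 = 5.7018; K_W = (4C−1)/(4C−4)+0.615/C = 1.2674; K_s = 1+0.5/C = 1.0877
F_a = (F_max−F_min)/2 = 176.1 N; F_m = (F_max+F_min)/2 = 255.9 N
τ_a = K_W·8F_aD/(πd³) = 1.2674 × 19.674 = 24.935 MPa
τ_m = K_s·8F_mD/(πd³) = 1.0877 × 28.59 = 31.097 MPa
Goodman: 1/n_f = τ_a/S_se + τ_m/S_su = 24.935/473 + 31.097/1220 = 0.05272 + 0.02549 = 0.078205
n_f = 1/0.078205 = 12.79

12.8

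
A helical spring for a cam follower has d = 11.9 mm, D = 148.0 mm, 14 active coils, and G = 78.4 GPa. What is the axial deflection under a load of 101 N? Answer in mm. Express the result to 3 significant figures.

k = Gd⁴/(8D³N_a) = (78.4×10³)(11.9⁴)/(8·148.0³·14) = 4.3301 N/mm
δ = F/k = 101 / 4.3301 = 23.325 mm

23.3 mm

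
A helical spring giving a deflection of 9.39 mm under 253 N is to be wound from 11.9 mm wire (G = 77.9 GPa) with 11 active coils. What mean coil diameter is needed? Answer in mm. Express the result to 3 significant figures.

Required rate k = F/δ = 253/9.39 = 26.944 N/mm
D = (Gd⁴/(8N_a·k))^(1/3) = (77.9×10³·11.9⁴/(8·11·26.944))^(1/3)
  = (658852)^(1/3) = 87.0154 mm

87.0 mm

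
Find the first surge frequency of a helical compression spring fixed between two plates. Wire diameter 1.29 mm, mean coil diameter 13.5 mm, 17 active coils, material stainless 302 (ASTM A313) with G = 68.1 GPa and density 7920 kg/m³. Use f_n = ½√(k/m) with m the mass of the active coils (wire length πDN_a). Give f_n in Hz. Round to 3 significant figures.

k = Gd⁴/(8D³N_a) = (68.1×10³)(1.29⁴)/(8·13.5³·17) = 0.56359 N/mm = 563.59 N/m
Wire length L = πDN_a = π·13.5·17 = 721 mm
m = ρ·(πd²/4)·L = 7920 × 1.307×10⁻⁶ m² × 0.721 m = 0.0074632 kg
f_n = ½√(k/m) = 0.5·√(563.59/0.0074632) = 0.5·√(75516) = 137.4 Hz

137 Hz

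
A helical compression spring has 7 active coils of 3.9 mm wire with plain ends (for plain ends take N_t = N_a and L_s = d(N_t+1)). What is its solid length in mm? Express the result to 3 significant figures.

plain ends: N_t = N_a = 7
L_s = d·(N_t+1) = 3.9 × 8 = 31.2 mm

31.2 mm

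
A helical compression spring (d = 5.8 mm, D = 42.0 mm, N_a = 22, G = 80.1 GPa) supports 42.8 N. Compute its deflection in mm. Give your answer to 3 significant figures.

k = Gd⁴/(8D³N_a) = (80.1×10³)(5.8⁴)/(8·42.0³·22) = 6.9516 N/mm
δ = F/k = 42.8 / 6.9516 = 6.1569 mm

6.16 mm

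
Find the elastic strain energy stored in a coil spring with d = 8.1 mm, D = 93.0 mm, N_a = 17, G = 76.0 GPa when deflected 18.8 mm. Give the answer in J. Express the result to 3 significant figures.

0.529 J

k = Gd⁴/(8D³N_a) = (76.0×10³)(8.1⁴)/(8·93.0³·17) = 2.9907 N/mm
U = ½kδ² = 0.5 × 2.9907 × 18.8² = 528.51 N·mm = 0.52851 J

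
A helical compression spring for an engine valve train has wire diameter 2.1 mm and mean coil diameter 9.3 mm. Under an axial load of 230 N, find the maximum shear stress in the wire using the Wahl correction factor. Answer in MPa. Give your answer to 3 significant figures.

798 MPa

Spring index C = D/d = 9.3/2.1 = 4.4286
K_W = (4C−1)/(4C−4) + 0.615/C = 16.714/13.714 + 0.1389 = 1.3576
τ₀ = 8FD/(πd³) = 8·230·9.3/(π·2.1³) = 17112/29.094 = 588.16 MPa
τ_max = K·τ₀ = 1.3576 × 588.16 = 798.49 MPa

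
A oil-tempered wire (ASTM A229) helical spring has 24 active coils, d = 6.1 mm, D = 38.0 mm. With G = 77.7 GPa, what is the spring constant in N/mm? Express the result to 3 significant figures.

k = Gd⁴/(8D³N_a) = (77.7×10³ × 6.1⁴) / (8 × 38.0³ × 24)
  = 1.07582e+08 / 1.05354e+07 = 10.211 N/mm

10.2 N/mm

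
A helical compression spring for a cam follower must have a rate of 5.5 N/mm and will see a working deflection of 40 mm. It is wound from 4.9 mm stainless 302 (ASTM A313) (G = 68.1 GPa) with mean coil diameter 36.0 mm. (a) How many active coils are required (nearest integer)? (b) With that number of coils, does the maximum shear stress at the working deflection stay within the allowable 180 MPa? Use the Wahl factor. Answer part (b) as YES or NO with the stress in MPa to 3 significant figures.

(a) 19 coils; (b) NO, τ_max = 207 MPa

N_a = Gd⁴/(8D³k) = (68.1×10³)(4.9⁴)/(8·36.0³·5.5) = 19.12 → N_a = 19
Actual rate k = Gd⁴/(8D³·19) = 5.5358 N/mm
Working load F = kδ = 5.5358·40 = 221.43 N
C = 36.0/4.9 = 7.3469; K_W = (4C−1)/(4C−4)+0.615/C = 1.2019
τ_max = K_W·8FD/(πd³) = 1.2019·172.54 = 207.37 MPa
τ_max > 180 MPa → exceeds allowable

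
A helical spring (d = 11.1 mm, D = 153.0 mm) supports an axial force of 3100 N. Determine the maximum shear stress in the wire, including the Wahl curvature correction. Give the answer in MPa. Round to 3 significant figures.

Spring index C = D/d = 153.0/11.1 = 13.7838
K_W = (4C−1)/(4C−4) + 0.615/C = 54.135/51.135 + 0.0446 = 1.1033
τ₀ = 8FD/(πd³) = 8·3100·153.0/(π·11.1³) = 3.7944e+06/4296.5 = 883.13 MPa
τ_max = K·τ₀ = 1.1033 × 883.13 = 974.34 MPa

974 MPa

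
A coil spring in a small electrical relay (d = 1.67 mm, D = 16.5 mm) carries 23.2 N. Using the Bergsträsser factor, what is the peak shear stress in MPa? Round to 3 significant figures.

Spring index C = D/d = 16.5/1.67 = 9.8802
K_B = (4C+2)/(4C−3) = 41.521/36.521 = 1.1369
τ₀ = 8FD/(πd³) = 8·23.2·16.5/(π·1.67³) = 3062.4/14.632 = 209.3 MPa
τ_max = K·τ₀ = 1.1369 × 209.3 = 237.95 MPa

238 MPa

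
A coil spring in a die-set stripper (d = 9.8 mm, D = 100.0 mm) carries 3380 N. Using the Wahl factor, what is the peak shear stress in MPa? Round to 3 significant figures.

1040 MPa

Spring index C = D/d = 100.0/9.8 = 10.2041
K_W = (4C−1)/(4C−4) + 0.615/C = 39.816/36.816 + 0.0603 = 1.1418
τ₀ = 8FD/(πd³) = 8·3380·100.0/(π·9.8³) = 2.704e+06/2956.8 = 914.49 MPa
τ_max = K·τ₀ = 1.1418 × 914.49 = 1044.1 MPa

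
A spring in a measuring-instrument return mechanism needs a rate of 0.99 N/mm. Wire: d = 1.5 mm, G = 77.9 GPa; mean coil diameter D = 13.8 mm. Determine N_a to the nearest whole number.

19

N_a = Gd⁴/(8D³k) = (77.9×10³ × 1.5⁴)/(8 × 13.8³ × 0.99)
    = 394369 / 20814.3 = 18.95 → 19 coils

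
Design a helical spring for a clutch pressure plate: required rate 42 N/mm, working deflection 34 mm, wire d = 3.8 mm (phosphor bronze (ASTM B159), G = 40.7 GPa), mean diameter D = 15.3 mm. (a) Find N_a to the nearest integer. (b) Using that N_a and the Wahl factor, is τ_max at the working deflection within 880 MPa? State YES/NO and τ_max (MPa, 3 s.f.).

N_a = Gd⁴/(8D³k) = (40.7×10³)(3.8⁴)/(8·15.3³·42) = 7.052 → N_a = 7
Actual rate k = Gd⁴/(8D³·7) = 42.312 N/mm
Working load F = kδ = 42.312·34 = 1438.6 N
C = 15.3/3.8 = 4.0263; K_W = (4C−1)/(4C−4)+0.615/C = 1.4006
τ_max = K_W·8FD/(πd³) = 1.4006·1021.5 = 1430.6 MPa
τ_max > 880 MPa → exceeds allowable

(a) 7 coils; (b) NO, τ_max = 1430 MPa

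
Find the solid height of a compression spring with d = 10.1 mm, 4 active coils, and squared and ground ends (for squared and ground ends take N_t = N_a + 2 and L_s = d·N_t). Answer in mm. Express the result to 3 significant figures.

squared and ground ends: N_t = N_a + 2 = 4 + 2 = 6
L_s = d·N_t = 10.1 × 6 = 60.6 mm

60.6 mm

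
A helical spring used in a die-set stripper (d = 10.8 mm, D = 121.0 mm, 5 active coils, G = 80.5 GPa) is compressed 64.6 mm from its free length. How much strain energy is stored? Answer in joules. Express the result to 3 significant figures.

32.2 J

k = Gd⁴/(8D³N_a) = (80.5×10³)(10.8⁴)/(8·121.0³·5) = 15.455 N/mm
U = ½kδ² = 0.5 × 15.455 × 64.6² = 32249 N·mm = 32.249 J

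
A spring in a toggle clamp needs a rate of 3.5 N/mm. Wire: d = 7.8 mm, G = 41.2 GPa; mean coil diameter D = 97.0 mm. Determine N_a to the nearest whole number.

6

N_a = Gd⁴/(8D³k) = (41.2×10³ × 7.8⁴)/(8 × 97.0³ × 3.5)
    = 1.52502e+08 / 2.55548e+07 = 5.968 → 6 coils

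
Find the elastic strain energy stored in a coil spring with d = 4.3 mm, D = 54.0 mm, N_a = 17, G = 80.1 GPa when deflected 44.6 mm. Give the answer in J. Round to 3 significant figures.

k = Gd⁴/(8D³N_a) = (80.1×10³)(4.3⁴)/(8·54.0³·17) = 1.2788 N/mm
U = ½kδ² = 0.5 × 1.2788 × 44.6² = 1271.8 N·mm = 1.2718 J

1.27 J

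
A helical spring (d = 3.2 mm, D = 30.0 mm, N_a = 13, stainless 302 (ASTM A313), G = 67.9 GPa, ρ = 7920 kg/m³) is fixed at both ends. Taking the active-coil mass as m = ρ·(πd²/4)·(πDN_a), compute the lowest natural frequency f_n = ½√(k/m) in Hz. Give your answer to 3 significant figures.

90.1 Hz

k = Gd⁴/(8D³N_a) = (67.9×10³)(3.2⁴)/(8·30.0³·13) = 2.5356 N/mm = 2535.6 N/m
Wire length L = πDN_a = π·30.0·13 = 1225.2 mm
m = ρ·(πd²/4)·L = 7920 × 8.0425×10⁻⁶ m² × 1.2252 m = 0.078042 kg
f_n = ½√(k/m) = 0.5·√(2535.6/0.078042) = 0.5·√(32490) = 90.124 Hz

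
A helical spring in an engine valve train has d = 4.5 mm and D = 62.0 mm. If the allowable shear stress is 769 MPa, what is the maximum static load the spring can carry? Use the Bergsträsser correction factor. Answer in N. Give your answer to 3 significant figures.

405 N

C = D/d = 62.0/4.5 = 13.7778
K_B = (4C+2)/(4C−3) = 57.111/52.111 = 1.0959
τ_max = K·8FD/(πd³) → F_max = τ_allow·πd³/(8DK)
F_max = 769·π·4.5³/(8·62.0·1.0959) = 2.2015e+05/543.59 = 404.99 N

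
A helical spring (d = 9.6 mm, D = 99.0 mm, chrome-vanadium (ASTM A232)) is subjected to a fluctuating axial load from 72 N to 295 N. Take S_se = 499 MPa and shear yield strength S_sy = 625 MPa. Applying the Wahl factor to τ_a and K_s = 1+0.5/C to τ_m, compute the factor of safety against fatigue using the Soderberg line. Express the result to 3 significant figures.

C = D/d = 99.0/9.6 = 10.3125; K_W = (4C−1)/(4C−4)+0.615/C = 1.1402; K_s = 1+0.5/C = 1.0485
F_a = (F_max−F_min)/2 = 111.5 N; F_m = (F_max+F_min)/2 = 183.5 N
τ_a = K_W·8F_aD/(πd³) = 1.1402 × 31.771 = 36.225 MPa
τ_m = K_s·8F_mD/(πd³) = 1.0485 × 52.287 = 54.823 MPa
Soderberg: 1/n_f = τ_a/S_se + τ_m/S_sy = 36.225/499 + 54.823/625 = 0.07260 + 0.08772 = 0.16031
n_f = 1/0.16031 = 6.238

6.24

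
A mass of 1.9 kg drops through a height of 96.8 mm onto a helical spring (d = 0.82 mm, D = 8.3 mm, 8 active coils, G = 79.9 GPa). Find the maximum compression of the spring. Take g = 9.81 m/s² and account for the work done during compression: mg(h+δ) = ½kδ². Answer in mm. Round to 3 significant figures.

82.2 mm

k = Gd⁴/(8D³N_a) = (79.9×10³)(0.82⁴)/(8·8.3³·8) = 0.98716 N/mm
W = mg = 1.9 × 9.81 = 18.639 N
½kδ² − Wδ − Wh = 0 → δ = (W + √(W² + 2kWh))/k
δ = (18.639 + √(347.41 + 3562.18))/0.98716 = (18.639 + 62.527)/0.98716 = 82.221 mm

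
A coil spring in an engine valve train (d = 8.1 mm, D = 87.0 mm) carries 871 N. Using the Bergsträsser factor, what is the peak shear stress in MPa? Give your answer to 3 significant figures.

Spring index C = D/d = 87.0/8.1 = 10.7407
K_B = (4C+2)/(4C−3) = 44.963/39.963 = 1.1251
τ₀ = 8FD/(πd³) = 8·871·87.0/(π·8.1³) = 606216/1669.6 = 363.1 MPa
τ_max = K·τ₀ = 1.1251 × 363.1 = 408.53 MPa

409 MPa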